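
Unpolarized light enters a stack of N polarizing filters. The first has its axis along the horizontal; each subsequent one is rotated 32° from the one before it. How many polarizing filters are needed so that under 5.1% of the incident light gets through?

First polarizer halves the unpolarized light: factor 1/2.
Each further stage multiplies by cos²(32°) = 0.7192.
After N polarizers: T = 0.5·0.7192^(N−1). Require T < 0.051 ⇒ N−1 > ln(0.051/0.5)/ln(0.7192) = 6.93, so N−1 ≥ 7 and N = 8.
Check: N=8 gives T = 0.04976 < 0.051; N=7 gives T = 0.06919.

N = 8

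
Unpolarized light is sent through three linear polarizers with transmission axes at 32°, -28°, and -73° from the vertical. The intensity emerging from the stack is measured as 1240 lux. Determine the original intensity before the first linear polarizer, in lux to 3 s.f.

Unpolarized light through the first polarizer → I₁ = ½ I₀, now polarized at 32°.
I₂ = I₁ cos²(-28° − 32°) = 0.5 I₀ · cos²(60°) = 0.125 I₀.
I₃ = I₂ cos²(-73° + 28°) = 0.125 I₀ · cos²(45°) = 0.0625 I₀.
So 1240 lux = 0.0625 I₀, giving I₀ = 1240/0.0625 = 1.984e+04 lux.

I₀ ≈ 1.98e4 lux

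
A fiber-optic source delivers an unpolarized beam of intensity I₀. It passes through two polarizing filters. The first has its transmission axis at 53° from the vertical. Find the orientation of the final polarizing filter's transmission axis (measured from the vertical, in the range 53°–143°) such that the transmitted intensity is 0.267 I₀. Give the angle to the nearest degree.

θ ≈ 96°

Unpolarized light through the first polarizer → I₁ = ½ I₀, now polarized at 53°.
Need I₂/I₀ = 0.267, so cos²(θ − 53°) = 0.267 / 0.5 = 0.534.
θ − 53° = arccos(√0.534) = 43.1°, giving θ ≈ 53 + 43.1 = 96.1°.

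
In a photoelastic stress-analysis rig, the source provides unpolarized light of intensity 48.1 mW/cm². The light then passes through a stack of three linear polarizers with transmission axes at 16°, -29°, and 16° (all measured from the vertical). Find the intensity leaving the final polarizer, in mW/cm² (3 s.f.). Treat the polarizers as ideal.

I ≈ 6.01 mW/cm²

Unpolarized light through the first polarizer → I₁ = 48.1 mW/cm²/2 = 24.05 mW/cm², polarized at 16°.
I₂ = I₁ · cos²(45°) = 24.05 · 0.5 = 12.03 mW/cm².
I₃ = I₂ · cos²(45°) = 12.03 · 0.5 = 6.013 mW/cm².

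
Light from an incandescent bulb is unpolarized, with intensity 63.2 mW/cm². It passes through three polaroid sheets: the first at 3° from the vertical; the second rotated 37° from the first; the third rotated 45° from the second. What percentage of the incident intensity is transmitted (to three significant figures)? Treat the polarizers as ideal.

≈ 15.9%

Unpolarized light through the first polarizer → I₁ = 63.2 mW/cm²/2 = 31.6 mW/cm², polarized at 3°.
I₂ = I₁ · cos²(37°) = 31.6 · 0.6378 = 20.16 mW/cm².
I₃ = I₂ · cos²(45°) = 20.16 · 0.5 = 10.08 mW/cm².
That is 15.95% of the incident intensity.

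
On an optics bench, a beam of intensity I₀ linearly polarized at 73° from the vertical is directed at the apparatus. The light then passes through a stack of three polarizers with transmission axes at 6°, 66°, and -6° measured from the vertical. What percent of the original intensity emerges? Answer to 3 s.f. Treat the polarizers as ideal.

I₁ = I₀ cos²(6° − 73°) = I₀ cos²(67°) = 0.1527 I₀.
I₂ = I₁ cos²(66° − 6°) = 0.1527 I₀ · cos²(60°) = 0.03817 I₀.
I₃ = I₂ cos²(-6° − 66°) = 0.03817 I₀ · cos²(72°) = 0.003645 I₀.
That is 0.3645% of the incident intensity.

≈ 0.364%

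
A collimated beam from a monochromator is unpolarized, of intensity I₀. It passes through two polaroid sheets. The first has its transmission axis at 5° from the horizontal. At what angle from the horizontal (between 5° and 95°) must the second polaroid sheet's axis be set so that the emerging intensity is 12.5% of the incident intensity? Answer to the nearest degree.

Unpolarized light through the first polarizer → I₁ = ½ I₀, now polarized at 5°.
Need I₂/I₀ = 0.125, so cos²(θ − 5°) = 0.125 / 0.5 = 0.25.
θ − 5° = arccos(√0.25) = 60.0°, giving θ ≈ 5 + 60.0 = 65.0°.

θ ≈ 65°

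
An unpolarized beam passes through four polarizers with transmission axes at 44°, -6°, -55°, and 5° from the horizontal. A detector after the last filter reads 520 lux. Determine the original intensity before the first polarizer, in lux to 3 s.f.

I₀ ≈ 2.34e4 lux

Unpolarized light through the first polarizer → I₁ = ½ I₀, now polarized at 44°.
I₂ = I₁ cos²(-6° − 44°) = 0.5 I₀ · cos²(50°) = 0.2066 I₀.
I₃ = I₂ cos²(-55° + 6°) = 0.2066 I₀ · cos²(49°) = 0.08892 I₀.
I₄ = I₃ cos²(5° + 55°) = 0.08892 I₀ · cos²(60°) = 0.02223 I₀.
So 520 lux = 0.02223 I₀, giving I₀ = 520/0.02223 = 2.339e+04 lux.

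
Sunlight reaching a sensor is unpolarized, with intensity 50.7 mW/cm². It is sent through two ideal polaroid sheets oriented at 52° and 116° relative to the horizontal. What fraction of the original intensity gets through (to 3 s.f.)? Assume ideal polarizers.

Unpolarized light through the first polarizer → I₁ = 50.7 mW/cm²/2 = 25.35 mW/cm², polarized at 52°.
I₂ = I₁ · cos²(64°) = 25.35 · 0.1922 = 4.871 mW/cm².
Transmitted fraction = 0.09608.

I/I₀ ≈ 0.0961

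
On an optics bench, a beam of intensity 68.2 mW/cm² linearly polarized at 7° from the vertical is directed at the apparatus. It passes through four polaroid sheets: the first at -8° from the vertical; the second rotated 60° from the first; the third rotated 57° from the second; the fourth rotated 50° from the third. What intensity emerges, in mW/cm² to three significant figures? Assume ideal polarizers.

I₁ = 68.2 mW/cm² · cos²(15°) = 63.63 mW/cm².
I₂ = I₁ · cos²(60°) = 63.63 · 0.25 = 15.91 mW/cm².
I₃ = I₂ · cos²(57°) = 15.91 · 0.2966 = 4.719 mW/cm².
I₄ = I₃ · cos²(50°) = 4.719 · 0.4132 = 1.95 mW/cm².

I ≈ 1.95 mW/cm²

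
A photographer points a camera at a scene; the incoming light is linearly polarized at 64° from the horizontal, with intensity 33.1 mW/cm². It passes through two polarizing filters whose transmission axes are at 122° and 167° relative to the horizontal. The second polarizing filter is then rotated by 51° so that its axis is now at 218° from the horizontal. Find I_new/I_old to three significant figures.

I_new/I_old ≈ 0.0219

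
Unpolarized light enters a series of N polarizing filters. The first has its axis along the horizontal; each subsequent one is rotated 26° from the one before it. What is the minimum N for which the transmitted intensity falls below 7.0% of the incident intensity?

N = 11

First polarizer halves the unpolarized light: factor 1/2.
Each further stage multiplies by cos²(26°) = 0.8078.
After N polarizers: T = 0.5·0.8078^(N−1). Require T < 0.070 ⇒ N−1 > ln(0.070/0.5)/ln(0.8078) = 9.21, so N−1 ≥ 10 and N = 11.
Check: N=11 gives T = 0.05918 < 0.070; N=10 gives T = 0.07326.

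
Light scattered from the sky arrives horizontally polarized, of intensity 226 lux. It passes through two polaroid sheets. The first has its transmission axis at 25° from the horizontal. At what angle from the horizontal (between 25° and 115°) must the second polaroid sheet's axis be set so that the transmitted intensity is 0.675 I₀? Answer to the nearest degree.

By Malus's law, I₁ = I₀ cos²(25° − 0°) = I₀ cos²(25°) = 0.8214 I₀.
Need I₂/I₀ = 0.675, so cos²(θ − 25°) = 0.675 / 0.8214 = 0.8218.
θ − 25° = arccos(√0.8218) = 25.0°, giving θ ≈ 25 + 25.0 = 50.0°.

θ ≈ 50°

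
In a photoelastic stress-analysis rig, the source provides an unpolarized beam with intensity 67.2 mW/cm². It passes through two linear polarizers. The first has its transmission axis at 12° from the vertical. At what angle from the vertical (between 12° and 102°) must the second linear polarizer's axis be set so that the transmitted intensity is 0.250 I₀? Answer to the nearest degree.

Unpolarized light through the first polarizer → I₁ = ½ I₀, now polarized at 12°.
Need I₂/I₀ = 0.25, so cos²(θ − 12°) = 0.25 / 0.5 = 0.5.
θ − 12° = arccos(√0.5) = 45.0°, giving θ ≈ 12 + 45.0 = 57.0°.

θ ≈ 57°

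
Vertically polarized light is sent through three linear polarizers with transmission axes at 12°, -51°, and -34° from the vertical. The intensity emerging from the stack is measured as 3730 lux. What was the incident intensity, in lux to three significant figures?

I₁ = I₀ cos²(12° − 0°) = I₀ cos²(12°) = 0.9568 I₀.
I₂ = I₁ cos²(-51° − 12°) = 0.9568 I₀ · cos²(63°) = 0.1972 I₀.
I₃ = I₂ cos²(-34° + 51°) = 0.1972 I₀ · cos²(17°) = 0.1803 I₀.
So 3730 lux = 0.1803 I₀, giving I₀ = 3730/0.1803 = 2.068e+04 lux.

I₀ ≈ 2.07e4 lux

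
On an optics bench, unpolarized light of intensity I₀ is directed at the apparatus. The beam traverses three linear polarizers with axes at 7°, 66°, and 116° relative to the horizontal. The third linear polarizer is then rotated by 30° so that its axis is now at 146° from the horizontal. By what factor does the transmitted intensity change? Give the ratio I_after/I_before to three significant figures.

I_new/I_old ≈ 0.0730

Before rotation:
Unpolarized light through the first polarizer → I₁ = ½ I₀, now polarized at 7°.
I₂ = I₁ cos²(66° − 7°) = 0.5 I₀ · cos²(59°) = 0.1326 I₀.
I₃ = I₂ cos²(116° − 66°) = 0.1326 I₀ · cos²(50°) = 0.0548 I₀.
After rotation:
Unpolarized light through the first polarizer → I₁ = ½ I₀, now polarized at 7°.
I₂ = I₁ cos²(66° − 7°) = 0.5 I₀ · cos²(59°) = 0.1326 I₀.
I₃ = I₂ cos²(146° − 66°) = 0.1326 I₀ · cos²(80°) = 0.003999 I₀.
Ratio = 0.003999 / 0.0548 = 0.07298.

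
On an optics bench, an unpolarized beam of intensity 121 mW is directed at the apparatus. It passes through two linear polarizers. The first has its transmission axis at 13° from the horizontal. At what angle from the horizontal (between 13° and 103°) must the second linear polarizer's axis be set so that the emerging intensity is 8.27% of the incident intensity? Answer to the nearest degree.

θ ≈ 79°

Unpolarized light through the first polarizer → I₁ = ½ I₀, now polarized at 13°.
Need I₂/I₀ = 0.0827, so cos²(θ − 13°) = 0.0827 / 0.5 = 0.1654.
θ − 13° = arccos(√0.1654) = 66.0°, giving θ ≈ 13 + 66.0 = 79.0°.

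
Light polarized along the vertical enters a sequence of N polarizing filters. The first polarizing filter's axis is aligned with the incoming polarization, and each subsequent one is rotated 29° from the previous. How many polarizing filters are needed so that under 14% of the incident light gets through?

N = 9

First polarizer is aligned with the polarization: full transmission.
Each further stage multiplies by cos²(29°) = 0.765.
After N polarizers: T = 0.765^(N−1). Require T < 0.14 ⇒ N−1 > ln(0.14)/ln(0.765) = 7.34, so N−1 ≥ 8 and N = 9.
Check: N=9 gives T = 0.1172 < 0.14; N=8 gives T = 0.1533.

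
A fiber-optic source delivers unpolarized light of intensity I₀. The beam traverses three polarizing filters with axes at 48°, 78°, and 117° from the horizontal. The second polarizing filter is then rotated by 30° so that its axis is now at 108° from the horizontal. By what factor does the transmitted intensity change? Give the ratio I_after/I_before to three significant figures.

I_new/I_old ≈ 0.538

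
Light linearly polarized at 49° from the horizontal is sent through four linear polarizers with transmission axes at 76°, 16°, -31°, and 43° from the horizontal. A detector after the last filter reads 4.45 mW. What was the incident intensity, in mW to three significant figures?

I₁ = I₀ cos²(76° − 49°) = I₀ cos²(27°) = 0.7939 I₀.
I₂ = I₁ cos²(16° − 76°) = 0.7939 I₀ · cos²(60°) = 0.1985 I₀.
I₃ = I₂ cos²(-31° − 16°) = 0.1985 I₀ · cos²(47°) = 0.09231 I₀.
I₄ = I₃ cos²(43° + 31°) = 0.09231 I₀ · cos²(74°) = 0.007014 I₀.
So 4.45 mW = 0.007014 I₀, giving I₀ = 4.45/0.007014 = 634.5 mW.

I₀ ≈ 634 mW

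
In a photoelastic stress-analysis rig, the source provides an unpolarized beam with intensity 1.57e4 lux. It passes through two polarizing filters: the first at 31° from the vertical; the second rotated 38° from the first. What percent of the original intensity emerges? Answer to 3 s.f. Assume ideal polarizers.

Unpolarized light through the first polarizer → I₁ = 1.57e4 lux/2 = 7850 lux, polarized at 31°.
I₂ = I₁ · cos²(38°) = 7850 · 0.621 = 4875 lux.
That is 31.05% of the incident intensity.

≈ 31.0%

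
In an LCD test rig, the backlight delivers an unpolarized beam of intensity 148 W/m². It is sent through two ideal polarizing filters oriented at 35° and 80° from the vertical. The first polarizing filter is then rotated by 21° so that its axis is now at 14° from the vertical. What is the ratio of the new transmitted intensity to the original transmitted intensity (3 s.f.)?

I_new/I_old ≈ 0.331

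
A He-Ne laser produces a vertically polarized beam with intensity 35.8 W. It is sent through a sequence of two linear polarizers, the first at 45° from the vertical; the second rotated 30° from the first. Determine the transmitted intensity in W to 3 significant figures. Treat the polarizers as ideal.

I ≈ 13.4 W

I₁ = 35.8 W · cos²(45°) = 17.9 W.
I₂ = I₁ · cos²(30°) = 17.9 · 0.75 = 13.43 W.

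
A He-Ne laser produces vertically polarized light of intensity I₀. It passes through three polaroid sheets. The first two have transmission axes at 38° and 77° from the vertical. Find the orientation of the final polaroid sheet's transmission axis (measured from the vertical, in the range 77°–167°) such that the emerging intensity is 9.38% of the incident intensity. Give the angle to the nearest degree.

By Malus's law, I₁ = I₀ cos²(38° − 0°) = I₀ cos²(38°) = 0.621 I₀.
I₂ = I₁ cos²(77° − 38°) = 0.621 I₀ · cos²(39°) = 0.375 I₀.
Need I₃/I₀ = 0.0938, so cos²(θ − 77°) = 0.0938 / 0.375 = 0.2501.
θ − 77° = arccos(√0.2501) = 60.0°, giving θ ≈ 77 + 60.0 = 137.0°.

θ ≈ 137°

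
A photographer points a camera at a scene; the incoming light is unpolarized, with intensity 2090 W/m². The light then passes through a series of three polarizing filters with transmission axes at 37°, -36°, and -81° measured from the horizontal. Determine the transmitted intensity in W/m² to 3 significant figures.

I ≈ 44.7 W/m²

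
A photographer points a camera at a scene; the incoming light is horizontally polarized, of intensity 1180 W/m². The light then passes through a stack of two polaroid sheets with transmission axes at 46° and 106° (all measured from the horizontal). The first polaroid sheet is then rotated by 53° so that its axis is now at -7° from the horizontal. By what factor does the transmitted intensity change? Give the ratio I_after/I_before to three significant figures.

I_new/I_old ≈ 1.25

Before rotation:
I₁ = I₀ cos²(46° − 0°) = I₀ cos²(46°) = 0.4826 I₀.
I₂ = I₁ cos²(106° − 46°) = 0.4826 I₀ · cos²(60°) = 0.1206 I₀.
After rotation:
I₁ = I₀ cos²(-7° − 0°) = I₀ cos²(7°) = 0.9851 I₀.
Angle between axes 1 and 2: 67°. I₂ = 0.9851 I₀ · cos²(67°) = 0.1504 I₀.
Ratio = 0.1504 / 0.1206 = 1.247.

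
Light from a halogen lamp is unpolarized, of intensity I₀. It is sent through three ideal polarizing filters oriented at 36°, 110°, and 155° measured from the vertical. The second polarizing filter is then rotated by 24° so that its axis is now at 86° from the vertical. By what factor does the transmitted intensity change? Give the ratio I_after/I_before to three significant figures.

I_new/I_old ≈ 1.40

Before rotation:
Unpolarized light through the first polarizer → I₁ = ½ I₀, now polarized at 36°.
I₂ = I₁ cos²(110° − 36°) = 0.5 I₀ · cos²(74°) = 0.03799 I₀.
I₃ = I₂ cos²(155° − 110°) = 0.03799 I₀ · cos²(45°) = 0.01899 I₀.
After rotation:
Unpolarized light through the first polarizer → I₁ = ½ I₀, now polarized at 36°.
I₂ = I₁ cos²(86° − 36°) = 0.5 I₀ · cos²(50°) = 0.2066 I₀.
I₃ = I₂ cos²(155° − 86°) = 0.2066 I₀ · cos²(69°) = 0.02653 I₀.
Ratio = 0.02653 / 0.01899 = 1.397.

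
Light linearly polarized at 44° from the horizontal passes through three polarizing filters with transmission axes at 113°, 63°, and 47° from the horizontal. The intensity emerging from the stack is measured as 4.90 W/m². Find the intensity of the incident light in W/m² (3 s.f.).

I₀ ≈ 99.9 W/m²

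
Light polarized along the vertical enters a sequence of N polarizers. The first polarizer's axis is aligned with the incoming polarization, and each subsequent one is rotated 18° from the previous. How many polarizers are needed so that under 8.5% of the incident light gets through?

N = 26

First polarizer is aligned with the polarization: full transmission.
Each further stage multiplies by cos²(18°) = 0.9045.
After N polarizers: T = 0.9045^(N−1). Require T < 0.085 ⇒ N−1 > ln(0.085)/ln(0.9045) = 24.56, so N−1 ≥ 25 and N = 26.
Check: N=26 gives T = 0.08134 < 0.085; N=25 gives T = 0.08993.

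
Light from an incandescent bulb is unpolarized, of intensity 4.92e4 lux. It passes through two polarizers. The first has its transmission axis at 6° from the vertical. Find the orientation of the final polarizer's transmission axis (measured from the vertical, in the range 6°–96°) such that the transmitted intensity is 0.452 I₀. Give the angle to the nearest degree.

θ ≈ 24°

Unpolarized light through the first polarizer → I₁ = ½ I₀, now polarized at 6°.
Need I₂/I₀ = 0.452, so cos²(θ − 6°) = 0.452 / 0.5 = 0.904.
θ − 6° = arccos(√0.904) = 18.0°, giving θ ≈ 6 + 18.0 = 24.0°.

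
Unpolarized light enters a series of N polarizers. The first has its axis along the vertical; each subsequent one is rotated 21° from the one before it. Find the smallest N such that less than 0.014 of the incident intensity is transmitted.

First polarizer halves the unpolarized light: factor 1/2.
Each further stage multiplies by cos²(21°) = 0.8716.
After N polarizers: T = 0.5·0.8716^(N−1). Require T < 0.014 ⇒ N−1 > ln(0.014/0.5)/ln(0.8716) = 26.01, so N−1 ≥ 27 and N = 28.
Check: N=28 gives T = 0.01222 < 0.014; N=27 gives T = 0.01402.

N = 28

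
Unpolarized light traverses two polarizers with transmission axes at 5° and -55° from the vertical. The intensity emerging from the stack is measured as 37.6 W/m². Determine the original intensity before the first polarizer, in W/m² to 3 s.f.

Unpolarized light through the first polarizer → I₁ = ½ I₀, now polarized at 5°.
I₂ = I₁ cos²(-55° − 5°) = 0.5 I₀ · cos²(60°) = 0.125 I₀.
So 37.6 W/m² = 0.125 I₀, giving I₀ = 37.6/0.125 = 300.8 W/m².

I₀ ≈ 301 W/m²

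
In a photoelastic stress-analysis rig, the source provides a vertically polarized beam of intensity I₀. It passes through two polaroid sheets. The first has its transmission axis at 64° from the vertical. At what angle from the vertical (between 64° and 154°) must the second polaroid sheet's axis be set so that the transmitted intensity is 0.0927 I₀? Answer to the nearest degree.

θ ≈ 110°

I₁ = I₀ cos²(64° − 0°) = I₀ cos²(64°) = 0.1922 I₀.
Need I₂/I₀ = 0.0927, so cos²(θ − 64°) = 0.0927 / 0.1922 = 0.4824.
θ − 64° = arccos(√0.4824) = 46.0°, giving θ ≈ 64 + 46.0 = 110.0°.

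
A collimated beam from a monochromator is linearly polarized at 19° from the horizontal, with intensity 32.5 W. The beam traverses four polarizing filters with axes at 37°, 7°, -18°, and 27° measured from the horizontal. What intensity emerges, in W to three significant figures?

I ≈ 9.05 W

I₁ = 32.5 W · cos²(18°) = 29.4 W.
I₂ = I₁ · cos²(30°) = 29.4 · 0.75 = 22.05 W.
I₃ = I₂ · cos²(25°) = 22.05 · 0.8214 = 18.11 W.
I₄ = I₃ · cos²(45°) = 18.11 · 0.5 = 9.055 W.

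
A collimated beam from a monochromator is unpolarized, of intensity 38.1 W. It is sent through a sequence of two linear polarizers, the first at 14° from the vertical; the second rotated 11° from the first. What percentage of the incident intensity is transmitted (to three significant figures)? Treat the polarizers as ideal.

≈ 48.2%

Unpolarized light through the first polarizer → I₁ = 38.1 W/2 = 19.05 W, polarized at 14°.
I₂ = I₁ · cos²(11°) = 19.05 · 0.9636 = 18.36 W.
That is 48.18% of the incident intensity.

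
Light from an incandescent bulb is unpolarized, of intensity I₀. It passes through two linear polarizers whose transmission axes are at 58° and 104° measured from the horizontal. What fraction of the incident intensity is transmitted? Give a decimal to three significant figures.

Unpolarized light through the first polarizer → I₁ = ½ I₀, now polarized at 58°.
I₂ = I₁ cos²(104° − 58°) = 0.5 I₀ · cos²(46°) = 0.2413 I₀.
Transmitted fraction = 0.2413.

≈ 0.241 I₀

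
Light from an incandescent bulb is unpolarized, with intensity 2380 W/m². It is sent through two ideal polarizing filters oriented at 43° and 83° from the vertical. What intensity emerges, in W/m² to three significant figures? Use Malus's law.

I ≈ 698 W/m²

Unpolarized light through the first polarizer → I₁ = 2380 W/m²/2 = 1190 W/m², polarized at 43°.
I₂ = I₁ · cos²(40°) = 1190 · 0.5868 = 698.3 W/m².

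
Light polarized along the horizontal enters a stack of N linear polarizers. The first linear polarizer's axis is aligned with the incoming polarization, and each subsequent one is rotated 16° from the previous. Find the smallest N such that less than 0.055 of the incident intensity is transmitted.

N = 38

First polarizer is aligned with the polarization: full transmission.
Each further stage multiplies by cos²(16°) = 0.924.
After N polarizers: T = 0.924^(N−1). Require T < 0.055 ⇒ N−1 > ln(0.055)/ln(0.924) = 36.71, so N−1 ≥ 37 and N = 38.
Check: N=38 gives T = 0.05374 < 0.055; N=37 gives T = 0.05816.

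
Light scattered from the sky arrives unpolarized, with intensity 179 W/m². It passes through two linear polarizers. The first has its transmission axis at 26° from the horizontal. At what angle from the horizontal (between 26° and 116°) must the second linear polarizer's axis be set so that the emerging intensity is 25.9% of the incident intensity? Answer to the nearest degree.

θ ≈ 70°

Unpolarized light through the first polarizer → I₁ = ½ I₀, now polarized at 26°.
Need I₂/I₀ = 0.259, so cos²(θ − 26°) = 0.259 / 0.5 = 0.518.
θ − 26° = arccos(√0.518) = 44.0°, giving θ ≈ 26 + 44.0 = 70.0°.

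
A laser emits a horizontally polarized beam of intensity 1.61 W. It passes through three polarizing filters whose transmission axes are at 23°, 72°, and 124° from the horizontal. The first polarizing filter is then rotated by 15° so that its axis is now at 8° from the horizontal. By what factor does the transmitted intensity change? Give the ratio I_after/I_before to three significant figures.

Before rotation:
I₁ = I₀ cos²(23° − 0°) = I₀ cos²(23°) = 0.8473 I₀.
I₂ = I₁ cos²(72° − 23°) = 0.8473 I₀ · cos²(49°) = 0.3647 I₀.
I₃ = I₂ cos²(124° − 72°) = 0.3647 I₀ · cos²(52°) = 0.1382 I₀.
After rotation:
I₁ = I₀ cos²(8° − 0°) = I₀ cos²(8°) = 0.9806 I₀.
I₂ = I₁ cos²(72° − 8°) = 0.9806 I₀ · cos²(64°) = 0.1884 I₀.
I₃ = I₂ cos²(124° − 72°) = 0.1884 I₀ · cos²(52°) = 0.07143 I₀.
Ratio = 0.07143 / 0.1382 = 0.5167.

I_new/I_old ≈ 0.517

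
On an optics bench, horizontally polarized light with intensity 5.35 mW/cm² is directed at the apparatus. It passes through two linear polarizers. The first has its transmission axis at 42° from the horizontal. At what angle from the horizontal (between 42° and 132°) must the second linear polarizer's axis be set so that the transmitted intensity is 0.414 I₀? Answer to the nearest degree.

θ ≈ 72°

By Malus's law, I₁ = I₀ cos²(42° − 0°) = I₀ cos²(42°) = 0.5523 I₀.
Need I₂/I₀ = 0.414, so cos²(θ − 42°) = 0.414 / 0.5523 = 0.7496.
θ − 42° = arccos(√0.7496) = 30.0°, giving θ ≈ 42 + 30.0 = 72.0°.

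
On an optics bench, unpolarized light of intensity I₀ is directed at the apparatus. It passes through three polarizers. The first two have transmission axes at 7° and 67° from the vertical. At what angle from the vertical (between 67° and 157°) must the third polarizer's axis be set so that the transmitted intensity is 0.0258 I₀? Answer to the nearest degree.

Unpolarized light through the first polarizer → I₁ = ½ I₀, now polarized at 7°.
I₂ = I₁ cos²(67° − 7°) = 0.5 I₀ · cos²(60°) = 0.125 I₀.
Need I₃/I₀ = 0.0258, so cos²(θ − 67°) = 0.0258 / 0.125 = 0.2064.
θ − 67° = arccos(√0.2064) = 63.0°, giving θ ≈ 67 + 63.0 = 130.0°.

θ ≈ 130°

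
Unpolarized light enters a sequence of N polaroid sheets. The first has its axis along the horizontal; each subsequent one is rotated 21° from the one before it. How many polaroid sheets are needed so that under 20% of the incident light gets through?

N = 8

First polarizer halves the unpolarized light: factor 1/2.
Each further stage multiplies by cos²(21°) = 0.8716.
After N polarizers: T = 0.5·0.8716^(N−1). Require T < 0.20 ⇒ N−1 > ln(0.20/0.5)/ln(0.8716) = 6.67, so N−1 ≥ 7 and N = 8.
Check: N=8 gives T = 0.191 < 0.20; N=7 gives T = 0.2192.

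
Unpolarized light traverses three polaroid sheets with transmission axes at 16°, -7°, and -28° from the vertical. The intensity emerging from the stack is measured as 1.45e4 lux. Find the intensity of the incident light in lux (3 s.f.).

Unpolarized light through the first polarizer → I₁ = ½ I₀, now polarized at 16°.
I₂ = I₁ cos²(-7° − 16°) = 0.5 I₀ · cos²(23°) = 0.4237 I₀.
I₃ = I₂ cos²(-28° + 7°) = 0.4237 I₀ · cos²(21°) = 0.3693 I₀.
So 1.45e4 lux = 0.3693 I₀, giving I₀ = 1.45e4/0.3693 = 3.927e+04 lux.

I₀ ≈ 3.93e4 lux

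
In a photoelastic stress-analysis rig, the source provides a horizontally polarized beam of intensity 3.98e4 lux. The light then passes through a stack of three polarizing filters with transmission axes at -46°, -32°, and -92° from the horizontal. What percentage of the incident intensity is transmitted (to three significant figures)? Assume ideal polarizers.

I₁ = 3.98e4 lux · cos²(46°) = 1.921e+04 lux.
I₂ = I₁ · cos²(14°) = 1.921e+04 · 0.9415 = 1.808e+04 lux.
I₃ = I₂ · cos²(60°) = 1.808e+04 · 0.25 = 4520 lux.
That is 11.36% of the incident intensity.

≈ 11.4%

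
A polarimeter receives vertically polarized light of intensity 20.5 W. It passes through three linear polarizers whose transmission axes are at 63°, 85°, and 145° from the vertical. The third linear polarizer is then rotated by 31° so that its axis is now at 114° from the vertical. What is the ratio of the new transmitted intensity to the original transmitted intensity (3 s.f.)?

Before rotation:
I₁ = I₀ cos²(63° − 0°) = I₀ cos²(63°) = 0.2061 I₀.
I₂ = I₁ cos²(85° − 63°) = 0.2061 I₀ · cos²(22°) = 0.1772 I₀.
I₃ = I₂ cos²(145° − 85°) = 0.1772 I₀ · cos²(60°) = 0.0443 I₀.
After rotation:
I₁ = I₀ cos²(63° − 0°) = I₀ cos²(63°) = 0.2061 I₀.
I₂ = I₁ cos²(85° − 63°) = 0.2061 I₀ · cos²(22°) = 0.1772 I₀.
I₃ = I₂ cos²(114° − 85°) = 0.1772 I₀ · cos²(29°) = 0.1355 I₀.
Ratio = 0.1355 / 0.0443 = 3.06.

I_new/I_old ≈ 3.06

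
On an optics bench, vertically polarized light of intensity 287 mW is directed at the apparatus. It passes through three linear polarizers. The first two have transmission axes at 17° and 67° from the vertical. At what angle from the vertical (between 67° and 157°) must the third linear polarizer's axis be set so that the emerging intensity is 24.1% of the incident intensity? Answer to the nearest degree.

I₁ = I₀ cos²(17° − 0°) = I₀ cos²(17°) = 0.9145 I₀.
I₂ = I₁ cos²(67° − 17°) = 0.9145 I₀ · cos²(50°) = 0.3779 I₀.
Need I₃/I₀ = 0.241, so cos²(θ − 67°) = 0.241 / 0.3779 = 0.6378.
θ − 67° = arccos(√0.6378) = 37.0°, giving θ ≈ 67 + 37.0 = 104.0°.

θ ≈ 104°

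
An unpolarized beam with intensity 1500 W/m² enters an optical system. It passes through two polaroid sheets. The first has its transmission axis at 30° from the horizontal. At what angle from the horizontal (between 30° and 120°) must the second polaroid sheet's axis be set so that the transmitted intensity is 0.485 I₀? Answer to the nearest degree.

θ ≈ 40°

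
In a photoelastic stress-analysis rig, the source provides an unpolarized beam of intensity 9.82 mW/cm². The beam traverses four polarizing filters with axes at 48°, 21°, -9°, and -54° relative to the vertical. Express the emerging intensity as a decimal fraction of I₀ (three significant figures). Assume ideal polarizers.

I/I₀ ≈ 0.149

Unpolarized light through the first polarizer → I₁ = 9.82 mW/cm²/2 = 4.91 mW/cm², polarized at 48°.
I₂ = I₁ · cos²(27°) = 4.91 · 0.7939 = 3.898 mW/cm².
I₃ = I₂ · cos²(30°) = 3.898 · 0.75 = 2.924 mW/cm².
I₄ = I₃ · cos²(45°) = 2.924 · 0.5 = 1.462 mW/cm².
Transmitted fraction = 0.1489.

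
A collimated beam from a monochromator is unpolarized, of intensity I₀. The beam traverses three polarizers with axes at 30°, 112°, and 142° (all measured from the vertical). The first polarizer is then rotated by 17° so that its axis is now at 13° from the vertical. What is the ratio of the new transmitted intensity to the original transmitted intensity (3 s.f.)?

Before rotation:
Unpolarized light through the first polarizer → I₁ = ½ I₀, now polarized at 30°.
I₂ = I₁ cos²(112° − 30°) = 0.5 I₀ · cos²(82°) = 0.009685 I₀.
I₃ = I₂ cos²(142° − 112°) = 0.009685 I₀ · cos²(30°) = 0.007263 I₀.
After rotation:
Unpolarized light through the first polarizer → I₁ = ½ I₀, now polarized at 13°.
Angle between axes 1 and 2: 81°. I₂ = 0.5 I₀ · cos²(81°) = 0.01224 I₀.
I₃ = I₂ cos²(142° − 112°) = 0.01224 I₀ · cos²(30°) = 0.009177 I₀.
Ratio = 0.009177 / 0.007263 = 1.263.

I_new/I_old ≈ 1.26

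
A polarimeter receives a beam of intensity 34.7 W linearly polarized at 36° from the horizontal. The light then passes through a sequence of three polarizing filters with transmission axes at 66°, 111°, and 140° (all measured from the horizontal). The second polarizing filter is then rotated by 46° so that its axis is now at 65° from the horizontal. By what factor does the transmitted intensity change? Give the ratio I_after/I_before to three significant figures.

Before rotation:
By Malus's law, I₁ = I₀ cos²(66° − 36°) = I₀ cos²(30°) = 0.75 I₀.
I₂ = I₁ cos²(111° − 66°) = 0.75 I₀ · cos²(45°) = 0.375 I₀.
I₃ = I₂ cos²(140° − 111°) = 0.375 I₀ · cos²(29°) = 0.2869 I₀.
After rotation:
I₁ = I₀ cos²(66° − 36°) = I₀ cos²(30°) = 0.75 I₀.
I₂ = I₁ cos²(65° − 66°) = 0.75 I₀ · cos²(1°) = 0.7498 I₀.
I₃ = I₂ cos²(140° − 65°) = 0.7498 I₀ · cos²(75°) = 0.05023 I₀.
Ratio = 0.05023 / 0.2869 = 0.1751.

I_new/I_old ≈ 0.175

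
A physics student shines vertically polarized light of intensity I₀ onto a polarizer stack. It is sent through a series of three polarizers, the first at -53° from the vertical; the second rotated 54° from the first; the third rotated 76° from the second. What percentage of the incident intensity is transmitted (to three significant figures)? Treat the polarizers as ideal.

≈ 0.732%

I₁ = I₀ cos²(-53° − 0°) = I₀ cos²(53°) = 0.3622 I₀.
I₂ = I₁ cos²(54°) = 0.3622 · 0.3455 I₀ = 0.1251 I₀.
I₃ = I₂ cos²(76°) = 0.1251 · 0.05853 I₀ = 0.007323 I₀.
That is 0.7323% of the incident intensity.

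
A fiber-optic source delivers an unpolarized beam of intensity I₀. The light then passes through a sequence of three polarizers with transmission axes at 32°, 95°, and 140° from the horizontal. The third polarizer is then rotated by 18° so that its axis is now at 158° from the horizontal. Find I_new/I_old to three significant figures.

Before rotation:
Unpolarized light through the first polarizer → I₁ = ½ I₀, now polarized at 32°.
I₂ = I₁ cos²(95° − 32°) = 0.5 I₀ · cos²(63°) = 0.1031 I₀.
I₃ = I₂ cos²(140° − 95°) = 0.1031 I₀ · cos²(45°) = 0.05153 I₀.
After rotation:
Unpolarized light through the first polarizer → I₁ = ½ I₀, now polarized at 32°.
I₂ = I₁ cos²(95° − 32°) = 0.5 I₀ · cos²(63°) = 0.1031 I₀.
I₃ = I₂ cos²(158° − 95°) = 0.1031 I₀ · cos²(63°) = 0.02124 I₀.
Ratio = 0.02124 / 0.05153 = 0.4122.

I_new/I_old ≈ 0.412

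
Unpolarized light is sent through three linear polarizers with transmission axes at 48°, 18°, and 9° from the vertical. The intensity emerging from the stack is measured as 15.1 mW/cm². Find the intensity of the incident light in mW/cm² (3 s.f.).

Unpolarized light through the first polarizer → I₁ = ½ I₀, now polarized at 48°.
I₂ = I₁ cos²(18° − 48°) = 0.5 I₀ · cos²(30°) = 0.375 I₀.
I₃ = I₂ cos²(9° − 18°) = 0.375 I₀ · cos²(9°) = 0.3658 I₀.
So 15.1 mW/cm² = 0.3658 I₀, giving I₀ = 15.1/0.3658 = 41.28 mW/cm².

I₀ ≈ 41.3 mW/cm²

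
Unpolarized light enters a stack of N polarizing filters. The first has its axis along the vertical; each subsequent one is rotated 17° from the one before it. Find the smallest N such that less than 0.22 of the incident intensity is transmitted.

N = 11

First polarizer halves the unpolarized light: factor 1/2.
Each further stage multiplies by cos²(17°) = 0.9145.
After N polarizers: T = 0.5·0.9145^(N−1). Require T < 0.22 ⇒ N−1 > ln(0.22/0.5)/ln(0.9145) = 9.19, so N−1 ≥ 10 and N = 11.
Check: N=11 gives T = 0.2046 < 0.22; N=10 gives T = 0.2237.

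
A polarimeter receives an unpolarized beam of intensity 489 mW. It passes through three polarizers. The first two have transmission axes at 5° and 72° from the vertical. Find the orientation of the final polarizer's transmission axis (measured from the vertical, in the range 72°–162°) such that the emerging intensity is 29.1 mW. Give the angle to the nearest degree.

Unpolarized light through the first polarizer → I₁ = ½ I₀, now polarized at 5°.
I₂ = I₁ cos²(72° − 5°) = 0.5 I₀ · cos²(67°) = 0.07634 I₀.
Target fraction: 29.1 / 489 mW = 0.05951 of I₀.
Need I₃/I₀ = 0.05951, so cos²(θ − 72°) = 0.05951 / 0.07634 = 0.7796.
θ − 72° = arccos(√0.7796) = 28.0°, giving θ ≈ 72 + 28.0 = 100.0°.

θ ≈ 100°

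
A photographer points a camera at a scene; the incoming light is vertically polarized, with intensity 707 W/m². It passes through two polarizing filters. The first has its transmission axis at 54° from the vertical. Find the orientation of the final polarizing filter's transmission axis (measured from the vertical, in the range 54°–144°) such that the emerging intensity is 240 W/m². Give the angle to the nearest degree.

θ ≈ 62°

I₁ = I₀ cos²(54° − 0°) = I₀ cos²(54°) = 0.3455 I₀.
Target fraction: 240 / 707 W/m² = 0.3395 of I₀.
Need I₂/I₀ = 0.3395, so cos²(θ − 54°) = 0.3395 / 0.3455 = 0.9825.
θ − 54° = arccos(√0.9825) = 7.6°, giving θ ≈ 54 + 7.6 = 61.6°.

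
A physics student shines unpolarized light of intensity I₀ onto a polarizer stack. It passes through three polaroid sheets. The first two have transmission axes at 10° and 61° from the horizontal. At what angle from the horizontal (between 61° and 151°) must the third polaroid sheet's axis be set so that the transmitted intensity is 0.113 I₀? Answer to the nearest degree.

θ ≈ 102°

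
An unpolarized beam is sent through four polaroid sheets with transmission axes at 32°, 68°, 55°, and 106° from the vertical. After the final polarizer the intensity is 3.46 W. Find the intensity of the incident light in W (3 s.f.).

I₀ ≈ 28.1 W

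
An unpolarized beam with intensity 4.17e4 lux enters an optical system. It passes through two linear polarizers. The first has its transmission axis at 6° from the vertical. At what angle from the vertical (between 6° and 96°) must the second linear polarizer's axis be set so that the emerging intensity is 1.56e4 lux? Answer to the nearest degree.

Unpolarized light through the first polarizer → I₁ = ½ I₀, now polarized at 6°.
Target fraction: 1.56e4 / 4.17e4 lux = 0.3741 of I₀.
Need I₂/I₀ = 0.3741, so cos²(θ − 6°) = 0.3741 / 0.5 = 0.7482.
θ − 6° = arccos(√0.7482) = 30.1°, giving θ ≈ 6 + 30.1 = 36.1°.

θ ≈ 36°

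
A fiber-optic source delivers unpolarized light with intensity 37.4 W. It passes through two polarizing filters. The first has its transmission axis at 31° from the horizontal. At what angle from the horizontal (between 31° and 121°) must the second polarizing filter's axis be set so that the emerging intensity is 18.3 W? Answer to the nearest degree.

θ ≈ 39°

Unpolarized light through the first polarizer → I₁ = ½ I₀, now polarized at 31°.
Target fraction: 18.3 / 37.4 W = 0.4893 of I₀.
Need I₂/I₀ = 0.4893, so cos²(θ − 31°) = 0.4893 / 0.5 = 0.9786.
θ − 31° = arccos(√0.9786) = 8.4°, giving θ ≈ 31 + 8.4 = 39.4°.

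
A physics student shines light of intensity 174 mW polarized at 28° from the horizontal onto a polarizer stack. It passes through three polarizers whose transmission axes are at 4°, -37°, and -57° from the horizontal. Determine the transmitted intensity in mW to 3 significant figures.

By Malus's law, I₁ = 174 mW · cos²(24°) = 145.2 mW.
I₂ = I₁ · cos²(41°) = 145.2 · 0.5696 = 82.71 mW.
I₃ = I₂ · cos²(20°) = 82.71 · 0.883 = 73.04 mW.

I ≈ 73.0 mW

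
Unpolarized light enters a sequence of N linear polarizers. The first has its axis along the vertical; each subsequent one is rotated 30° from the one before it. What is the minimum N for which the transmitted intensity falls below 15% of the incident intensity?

First polarizer halves the unpolarized light: factor 1/2.
Each further stage multiplies by cos²(30°) = 0.75.
After N polarizers: T = 0.5·0.75^(N−1). Require T < 0.15 ⇒ N−1 > ln(0.15/0.5)/ln(0.75) = 4.19, so N−1 ≥ 5 and N = 6.
Check: N=6 gives T = 0.1187 < 0.15; N=5 gives T = 0.1582.

N = 6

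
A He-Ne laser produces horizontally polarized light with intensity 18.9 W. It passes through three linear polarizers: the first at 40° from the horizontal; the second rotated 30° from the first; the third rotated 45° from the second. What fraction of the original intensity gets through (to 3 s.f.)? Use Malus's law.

By Malus's law, I₁ = 18.9 W · cos²(40°) = 11.09 W.
I₂ = I₁ · cos²(30°) = 11.09 · 0.75 = 8.318 W.
I₃ = I₂ · cos²(45°) = 8.318 · 0.5 = 4.159 W.
Transmitted fraction = 0.2201.

I/I₀ ≈ 0.220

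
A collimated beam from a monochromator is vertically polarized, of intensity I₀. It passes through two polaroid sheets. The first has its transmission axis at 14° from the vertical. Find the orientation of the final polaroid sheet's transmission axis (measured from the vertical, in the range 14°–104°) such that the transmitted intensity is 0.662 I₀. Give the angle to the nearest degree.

θ ≈ 47°

By Malus's law, I₁ = I₀ cos²(14° − 0°) = I₀ cos²(14°) = 0.9415 I₀.
Need I₂/I₀ = 0.662, so cos²(θ − 14°) = 0.662 / 0.9415 = 0.7032.
θ − 14° = arccos(√0.7032) = 33.0°, giving θ ≈ 14 + 33.0 = 47.0°.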